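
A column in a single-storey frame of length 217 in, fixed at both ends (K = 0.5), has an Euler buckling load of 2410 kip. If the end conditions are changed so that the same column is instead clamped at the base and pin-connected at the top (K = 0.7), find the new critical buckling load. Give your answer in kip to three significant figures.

P_cr ≈ 1230 kip

P_cr ∝ 1/K², so P_cr,new = P_cr,old × (K_old/K_new)² = 2410 × (0.5/0.7)²
= 2410 × 0.5102 = 1230 kip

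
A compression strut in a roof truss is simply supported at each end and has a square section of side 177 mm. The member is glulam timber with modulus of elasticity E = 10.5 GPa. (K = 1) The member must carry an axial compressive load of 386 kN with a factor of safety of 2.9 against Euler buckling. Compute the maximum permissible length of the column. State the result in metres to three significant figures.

L_max ≈ 2.75 m

I = a⁴/12 = 177⁴/12 = 8.179×10^7 mm⁴
I = 8.179×10^-5 m⁴
Required critical load P_cr = n·P = 2.9 × 386 = 1119 kN = 1.119×10^6 N
From P_cr = π²EI/(K·L)²:  L = (1/K)·√(π²EI/P_cr) = (1/1)·√(π²×1.05×10^10×8.179×10^-5/1.119×10^6)
L = 2.75 m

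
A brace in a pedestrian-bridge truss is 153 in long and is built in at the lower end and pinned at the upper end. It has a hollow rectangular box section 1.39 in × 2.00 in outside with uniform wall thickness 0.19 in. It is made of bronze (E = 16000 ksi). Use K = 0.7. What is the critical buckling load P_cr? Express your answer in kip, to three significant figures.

Inner dimensions: h_i = 2.00 − 2×0.19 = 1.620 in, b_i = 1.39 − 2×0.19 = 1.010 in
Weak-axis I_min = (h_o·b_o³ − h_i·b_i³)/12 with b_o = 1.39, b_i = 1.010 in (shorter outer/inner sides).
I_min = (2.00×1.39³ − 1.620×1.010³)/12 = 0.3085 in⁴
Effective length L_e = K·L = 0.7 × 153 = 107.1 in
P_cr = π²EI / L_e² = π² × 16000×10³ × 0.3085 / 107.1² = 4.247×10^3 lb

P_cr ≈ 4.25 kip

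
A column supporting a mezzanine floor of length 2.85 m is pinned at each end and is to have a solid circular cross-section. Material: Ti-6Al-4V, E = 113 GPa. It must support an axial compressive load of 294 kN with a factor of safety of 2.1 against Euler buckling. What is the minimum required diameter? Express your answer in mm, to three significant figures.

Required P_cr = n·P = 2.1 × 294 = 617.4 kN
L_e = K·L = 1 × 2.85 = 2.850 m
Required I = P_cr·L_e²/(π²E) = 6.174×10^5 × 2.850² / (π² × 1.13×10^11) = 4.497×10^-6 m⁴
I_req = 4.497×10^6 mm⁴
Solid circle: I = πd⁴/64  ⇒  d = (64I/π)^(1/4) = (64×4.497×10^6/π)^(1/4) = 97.8 mm

d ≈ 97.8 mm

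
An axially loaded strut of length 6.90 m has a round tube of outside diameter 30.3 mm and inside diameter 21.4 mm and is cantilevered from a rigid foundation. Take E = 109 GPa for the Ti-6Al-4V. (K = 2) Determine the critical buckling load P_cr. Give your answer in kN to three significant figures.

P_cr ≈ 0.176 kN

d_o = 30.3 mm, d_i = 21.4 mm
I = π(d_o⁴ − d_i⁴)/64 = π(30.3⁴ − 21.40⁴)/64 = 3.108×10^4 mm⁴
I = 3.108×10^4 mm⁴ = 3.108×10^-8 m⁴
Effective length L_e = K·L = 2 × 6.90 = 13.80 m
P_cr = π²EI / L_e² = π² × 109×10⁹ × 3.108×10^-8 / 13.80² = 175.6 N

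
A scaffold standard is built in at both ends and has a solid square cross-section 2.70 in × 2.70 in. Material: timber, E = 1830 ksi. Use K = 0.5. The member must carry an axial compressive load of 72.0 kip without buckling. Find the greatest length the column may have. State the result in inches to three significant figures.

I = a⁴/12 = 2.70⁴/12 = 4.429 in⁴
At the buckling limit P_cr = P = 7.200×10^4 lb
From P_cr = π²EI/(K·L)²:  L = (1/K)·√(π²EI/P_cr) = (1/0.5)·√(π²×1.83×10^6×4.429/7.200×10^4)
L = 66.7 in

L_max ≈ 66.7 in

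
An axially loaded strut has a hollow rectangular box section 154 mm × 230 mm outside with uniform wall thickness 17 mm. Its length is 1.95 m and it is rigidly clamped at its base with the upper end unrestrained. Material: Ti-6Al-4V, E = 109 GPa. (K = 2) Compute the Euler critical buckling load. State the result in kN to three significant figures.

Inner dimensions: h_i = 230 − 2×17 = 196.0 mm, b_i = 154 − 2×17 = 120.0 mm
Weak-axis I_min = (h_o·b_o³ − h_i·b_i³)/12 with b_o = 154, b_i = 120.0 mm (shorter outer/inner sides).
I_min = (230×154³ − 196.0×120.0³)/12 = 4.178×10^7 mm⁴
I = 4.178×10^7 mm⁴ = 4.178×10^-5 m⁴
Effective length L_e = K·L = 2 × 1.95 = 3.900 m
P_cr = π²EI / L_e² = π² × 109×10⁹ × 4.178×10^-5 / 3.900² = 2.955×10^6 N

P_cr ≈ 2950 kN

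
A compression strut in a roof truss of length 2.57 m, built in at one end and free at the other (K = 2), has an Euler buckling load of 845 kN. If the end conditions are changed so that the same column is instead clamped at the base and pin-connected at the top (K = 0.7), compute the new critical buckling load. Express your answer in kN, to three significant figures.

P_cr ∝ 1/K², so P_cr,new = P_cr,old × (K_old/K_new)² = 845 × (2/0.7)²
= 845 × 8.163 = 6900 kN

P_cr ≈ 6900 kN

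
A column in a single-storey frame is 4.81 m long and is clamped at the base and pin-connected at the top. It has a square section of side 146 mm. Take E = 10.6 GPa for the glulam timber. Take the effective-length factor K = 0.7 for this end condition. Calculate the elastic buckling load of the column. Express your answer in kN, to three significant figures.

I = a⁴/12 = 146⁴/12 = 3.786×10^7 mm⁴
I = 3.786×10^7 mm⁴ = 3.786×10^-5 m⁴
Effective length L_e = K·L = 0.7 × 4.81 = 3.367 m
P_cr = π²EI / L_e² = π² × 10.6×10⁹ × 3.786×10^-5 / 3.367² = 3.494×10^5 N

P_cr ≈ 349 kN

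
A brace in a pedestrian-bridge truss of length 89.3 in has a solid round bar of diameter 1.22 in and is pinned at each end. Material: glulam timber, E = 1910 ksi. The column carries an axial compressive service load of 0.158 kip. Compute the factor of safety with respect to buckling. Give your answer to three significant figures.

n ≈ 1.63

I = πd⁴/64 = π×1.22⁴/64 = 0.1087 in⁴
Effective length L_e = K·L = 1 × 89.3 = 89.30 in
P_cr = π²EI / L_e² = π² × 1910×10³ × 0.1087 / 89.30² = 257.1 lb
Factor of safety n = P_cr / P = 0.25706 / 0.158 = 1.63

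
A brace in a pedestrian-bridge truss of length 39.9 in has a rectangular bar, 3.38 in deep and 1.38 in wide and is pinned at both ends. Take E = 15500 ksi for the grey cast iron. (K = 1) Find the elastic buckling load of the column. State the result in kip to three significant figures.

Buckling occurs about the weak axis: I_min = h·b³/12 with b = 1.38 in (the shorter side).
I_min = 3.38×1.38³/12 = 0.7402 in⁴
Effective length L_e = K·L = 1 × 39.9 = 39.90 in
P_cr = π²EI / L_e² = π² × 15500×10³ × 0.7402 / 39.90² = 7.113×10^4 lb

P_cr ≈ 71.1 kip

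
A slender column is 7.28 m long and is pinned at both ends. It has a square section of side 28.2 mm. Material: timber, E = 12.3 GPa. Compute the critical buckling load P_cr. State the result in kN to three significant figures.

P_cr ≈ 0.121 kN

I = a⁴/12 = 28.2⁴/12 = 5.270×10^4 mm⁴
I = 5.270×10^4 mm⁴ = 5.270×10^-8 m⁴
Effective length L_e = K·L = 1 × 7.28 = 7.280 m
P_cr = π²EI / L_e² = π² × 12.3×10⁹ × 5.270×10^-8 / 7.280² = 120.7 N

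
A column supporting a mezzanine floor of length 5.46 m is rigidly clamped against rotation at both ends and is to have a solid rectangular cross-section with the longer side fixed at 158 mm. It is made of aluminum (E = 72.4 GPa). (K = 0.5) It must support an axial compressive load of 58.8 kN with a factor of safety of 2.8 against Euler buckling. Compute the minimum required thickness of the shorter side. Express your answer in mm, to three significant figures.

Required P_cr = n·P = 2.8 × 58.8 = 164.6 kN
L_e = K·L = 0.5 × 5.46 = 2.730 m
Required I = P_cr·L_e²/(π²E) = 1.646×10^5 × 2.730² / (π² × 7.24×10^10) = 1.717×10^-6 m⁴
I_req = 1.717×10^6 mm⁴
Rectangle, weak axis: I_min = h·b³/12 with h = 158 mm fixed  ⇒  b = (12I/h)^(1/3) = 50.7 mm

b ≈ 50.7 mm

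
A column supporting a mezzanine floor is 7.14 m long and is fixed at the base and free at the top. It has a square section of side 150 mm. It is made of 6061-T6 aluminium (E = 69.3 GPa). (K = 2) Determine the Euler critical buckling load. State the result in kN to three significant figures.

I = a⁴/12 = 150⁴/12 = 4.219×10^7 mm⁴
I = 4.219×10^7 mm⁴ = 4.219×10^-5 m⁴
Effective length L_e = K·L = 2 × 7.14 = 14.28 m
P_cr = π²EI / L_e² = π² × 69.3×10⁹ × 4.219×10^-5 / 14.28² = 1.415×10^5 N

P_cr ≈ 142 kN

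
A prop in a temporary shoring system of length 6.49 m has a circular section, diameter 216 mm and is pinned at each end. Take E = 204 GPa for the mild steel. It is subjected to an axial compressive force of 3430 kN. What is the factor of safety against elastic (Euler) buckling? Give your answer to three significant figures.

I = πd⁴/64 = π×216⁴/64 = 1.069×10^8 mm⁴
I = 1.069×10^8 mm⁴ = 1.069×10^-4 m⁴
Effective length L_e = K·L = 1 × 6.49 = 6.490 m
P_cr = π²EI / L_e² = π² × 204×10⁹ × 1.069×10^-4 / 6.490² = 5.108×10^6 N
Factor of safety n = P_cr / P = 5107.7 / 3430 = 1.49

n ≈ 1.49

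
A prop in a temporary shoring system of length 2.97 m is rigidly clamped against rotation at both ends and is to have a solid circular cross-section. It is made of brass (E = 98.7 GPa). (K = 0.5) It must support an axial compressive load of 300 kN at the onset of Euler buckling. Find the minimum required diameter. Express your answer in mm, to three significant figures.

d ≈ 61.0 mm

L_e = K·L = 0.5 × 2.97 = 1.485 m
Required I = P_cr·L_e²/(π²E) = 3.000×10^5 × 1.485² / (π² × 9.87×10^10) = 6.791×10^-7 m⁴
I_req = 6.791×10^5 mm⁴
Solid circle: I = πd⁴/64  ⇒  d = (64I/π)^(1/4) = (64×6.791×10^5/π)^(1/4) = 61.0 mm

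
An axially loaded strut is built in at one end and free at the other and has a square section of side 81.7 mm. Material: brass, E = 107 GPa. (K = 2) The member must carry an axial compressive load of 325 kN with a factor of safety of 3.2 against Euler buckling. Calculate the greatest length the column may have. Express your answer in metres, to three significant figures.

I = a⁴/12 = 81.7⁴/12 = 3.713×10^6 mm⁴
I = 3.713×10^-6 m⁴
Required critical load P_cr = n·P = 3.2 × 325 = 1040 kN = 1.040×10^6 N
From P_cr = π²EI/(K·L)²:  L = (1/K)·√(π²EI/P_cr) = (1/2)·√(π²×1.07×10^11×3.713×10^-6/1.040×10^6)
L = 0.971 m

L_max ≈ 0.971 m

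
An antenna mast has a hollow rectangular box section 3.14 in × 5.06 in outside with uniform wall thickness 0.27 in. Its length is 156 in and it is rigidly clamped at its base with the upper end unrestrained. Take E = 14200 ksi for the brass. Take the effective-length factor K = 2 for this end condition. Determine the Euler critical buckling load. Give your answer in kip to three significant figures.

Inner dimensions: h_i = 5.06 − 2×0.27 = 4.520 in, b_i = 3.14 − 2×0.27 = 2.600 in
Weak-axis I_min = (h_o·b_o³ − h_i·b_i³)/12 with b_o = 3.14, b_i = 2.600 in (shorter outer/inner sides).
I_min = (5.06×3.14³ − 4.520×2.600³)/12 = 6.434 in⁴
Effective length L_e = K·L = 2 × 156 = 312.0 in
P_cr = π²EI / L_e² = π² × 14200×10³ × 6.434 / 312.0² = 9.263×10^3 lb

P_cr ≈ 9.26 kip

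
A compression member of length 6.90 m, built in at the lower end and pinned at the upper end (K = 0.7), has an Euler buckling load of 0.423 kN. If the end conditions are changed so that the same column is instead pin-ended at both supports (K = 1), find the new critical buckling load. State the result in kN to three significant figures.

P_cr ∝ 1/K², so P_cr,new = P_cr,old × (K_old/K_new)² = 0.423 × (0.7/1)²
= 0.423 × 0.4900 = 0.207 kN

P_cr ≈ 0.207 kN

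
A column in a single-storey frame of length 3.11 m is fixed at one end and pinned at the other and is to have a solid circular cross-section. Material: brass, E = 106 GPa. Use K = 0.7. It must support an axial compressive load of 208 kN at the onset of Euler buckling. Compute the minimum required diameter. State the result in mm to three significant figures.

L_e = K·L = 0.7 × 3.11 = 2.177 m
Required I = P_cr·L_e²/(π²E) = 2.080×10^5 × 2.177² / (π² × 1.06×10^11) = 9.423×10^-7 m⁴
I_req = 9.423×10^5 mm⁴
Solid circle: I = πd⁴/64  ⇒  d = (64I/π)^(1/4) = (64×9.423×10^5/π)^(1/4) = 66.2 mm

d ≈ 66.2 mm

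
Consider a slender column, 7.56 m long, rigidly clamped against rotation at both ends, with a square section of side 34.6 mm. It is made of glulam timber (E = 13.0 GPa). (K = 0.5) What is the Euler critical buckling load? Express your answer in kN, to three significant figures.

I = a⁴/12 = 34.6⁴/12 = 1.194×10^5 mm⁴
I = 1.194×10^5 mm⁴ = 1.194×10^-7 m⁴
Effective length L_e = K·L = 0.5 × 7.56 = 3.780 m
P_cr = π²EI / L_e² = π² × 13.0×10⁹ × 1.194×10^-7 / 3.780² = 1.072×10^3 N

P_cr ≈ 1.07 kN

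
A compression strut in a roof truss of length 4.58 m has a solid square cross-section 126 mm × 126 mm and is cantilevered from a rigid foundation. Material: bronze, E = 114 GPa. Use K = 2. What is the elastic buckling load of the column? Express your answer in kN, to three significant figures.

I = a⁴/12 = 126⁴/12 = 2.100×10^7 mm⁴
I = 2.100×10^7 mm⁴ = 2.100×10^-5 m⁴
Effective length L_e = K·L = 2 × 4.58 = 9.160 m
P_cr = π²EI / L_e² = π² × 114×10⁹ × 2.100×10^-5 / 9.160² = 2.817×10^5 N

P_cr ≈ 282 kN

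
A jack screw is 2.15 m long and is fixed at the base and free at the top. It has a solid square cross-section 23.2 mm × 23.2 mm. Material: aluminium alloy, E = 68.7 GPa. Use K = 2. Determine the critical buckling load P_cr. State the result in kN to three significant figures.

P_cr ≈ 0.885 kN

I = a⁴/12 = 23.2⁴/12 = 2.414×10^4 mm⁴
I = 2.414×10^4 mm⁴ = 2.414×10^-8 m⁴
Effective length L_e = K·L = 2 × 2.15 = 4.300 m
P_cr = π²EI / L_e² = π² × 68.7×10⁹ × 2.414×10^-8 / 4.300² = 885.3 N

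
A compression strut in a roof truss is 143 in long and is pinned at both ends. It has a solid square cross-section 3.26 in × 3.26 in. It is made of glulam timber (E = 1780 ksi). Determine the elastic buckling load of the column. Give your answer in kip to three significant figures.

I = a⁴/12 = 3.26⁴/12 = 9.412 in⁴
Effective length L_e = K·L = 1 × 143 = 143.0 in
P_cr = π²EI / L_e² = π² × 1780×10³ × 9.412 / 143.0² = 8.086×10^3 lb

P_cr ≈ 8.09 kip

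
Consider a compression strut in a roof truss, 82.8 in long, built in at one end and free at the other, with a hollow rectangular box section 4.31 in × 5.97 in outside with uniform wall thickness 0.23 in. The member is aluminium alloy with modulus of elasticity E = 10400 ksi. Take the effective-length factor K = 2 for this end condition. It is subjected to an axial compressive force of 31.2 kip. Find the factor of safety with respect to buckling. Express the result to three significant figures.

n ≈ 1.63

Inner dimensions: h_i = 5.97 − 2×0.23 = 5.510 in, b_i = 4.31 − 2×0.23 = 3.850 in
Weak-axis I_min = (h_o·b_o³ − h_i·b_i³)/12 with b_o = 4.31, b_i = 3.850 in (shorter outer/inner sides).
I_min = (5.97×4.31³ − 5.510×3.850³)/12 = 13.63 in⁴
Effective length L_e = K·L = 2 × 82.8 = 165.6 in
P_cr = π²EI / L_e² = π² × 10400×10³ × 13.63 / 165.6² = 5.101×10^4 lb
Factor of safety n = P_cr / P = 51.010 / 31.2 = 1.63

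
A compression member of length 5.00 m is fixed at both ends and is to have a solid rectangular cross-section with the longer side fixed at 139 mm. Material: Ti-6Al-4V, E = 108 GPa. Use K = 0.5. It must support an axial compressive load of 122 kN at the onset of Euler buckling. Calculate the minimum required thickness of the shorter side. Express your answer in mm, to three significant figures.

b ≈ 39.5 mm

L_e = K·L = 0.5 × 5.00 = 2.500 m
Required I = P_cr·L_e²/(π²E) = 1.220×10^5 × 2.500² / (π² × 1.08×10^11) = 7.153×10^-7 m⁴
I_req = 7.153×10^5 mm⁴
Rectangle, weak axis: I_min = h·b³/12 with h = 139 mm fixed  ⇒  b = (12I/h)^(1/3) = 39.5 mm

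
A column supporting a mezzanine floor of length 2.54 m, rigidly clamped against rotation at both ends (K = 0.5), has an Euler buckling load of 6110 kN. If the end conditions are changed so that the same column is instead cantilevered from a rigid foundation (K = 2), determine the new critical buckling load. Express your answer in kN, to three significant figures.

P_cr ∝ 1/K², so P_cr,new = P_cr,old × (K_old/K_new)² = 6110 × (0.5/2)²
= 6110 × 0.06250 = 382 kN

P_cr ≈ 382 kN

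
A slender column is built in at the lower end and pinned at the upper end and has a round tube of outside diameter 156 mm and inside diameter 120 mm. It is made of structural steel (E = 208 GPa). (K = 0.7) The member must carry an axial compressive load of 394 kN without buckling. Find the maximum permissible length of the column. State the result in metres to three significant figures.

L_max ≈ 14.2 m

d_o = 156 mm, d_i = 120 mm
I = π(d_o⁴ − d_i⁴)/64 = π(156⁴ − 120.0⁴)/64 = 1.889×10^7 mm⁴
I = 1.889×10^-5 m⁴
At the buckling limit P_cr = P = 3.940×10^5 N
From P_cr = π²EI/(K·L)²:  L = (1/K)·√(π²EI/P_cr) = (1/0.7)·√(π²×2.08×10^11×1.889×10^-5/3.940×10^5)
L = 14.2 m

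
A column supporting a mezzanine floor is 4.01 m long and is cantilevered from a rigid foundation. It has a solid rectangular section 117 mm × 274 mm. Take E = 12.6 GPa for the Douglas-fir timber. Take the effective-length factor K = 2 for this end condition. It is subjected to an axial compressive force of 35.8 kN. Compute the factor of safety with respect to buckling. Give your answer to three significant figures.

Buckling occurs about the weak axis: I_min = h·b³/12 with b = 117 mm (the shorter side).
I_min = 274×117³/12 = 3.657×10^7 mm⁴
I = 3.657×10^7 mm⁴ = 3.657×10^-5 m⁴
Effective length L_e = K·L = 2 × 4.01 = 8.020 m
P_cr = π²EI / L_e² = π² × 12.6×10⁹ × 3.657×10^-5 / 8.020² = 7.070×10^4 N
Factor of safety n = P_cr / P = 70.705 / 35.8 = 1.97

n ≈ 1.97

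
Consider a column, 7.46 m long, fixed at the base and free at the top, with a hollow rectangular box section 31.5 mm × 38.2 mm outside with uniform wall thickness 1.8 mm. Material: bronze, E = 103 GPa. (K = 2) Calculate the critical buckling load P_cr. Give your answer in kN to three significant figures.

Inner dimensions: h_i = 38.2 − 2×1.8 = 34.60 mm, b_i = 31.5 − 2×1.8 = 27.90 mm
Weak-axis I_min = (h_o·b_o³ − h_i·b_i³)/12 with b_o = 31.5, b_i = 27.90 mm (shorter outer/inner sides).
I_min = (38.2×31.5³ − 34.60×27.90³)/12 = 3.688×10^4 mm⁴
I = 3.688×10^4 mm⁴ = 3.688×10^-8 m⁴
Effective length L_e = K·L = 2 × 7.46 = 14.92 m
P_cr = π²EI / L_e² = π² × 103×10⁹ × 3.688×10^-8 / 14.92² = 168.4 N

P_cr ≈ 0.168 kN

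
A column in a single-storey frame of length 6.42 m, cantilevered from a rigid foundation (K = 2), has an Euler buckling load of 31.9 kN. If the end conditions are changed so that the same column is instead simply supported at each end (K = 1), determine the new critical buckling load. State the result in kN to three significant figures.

P_cr ∝ 1/K², so P_cr,new = P_cr,old × (K_old/K_new)² = 31.9 × (2/1)²
= 31.9 × 4.000 = 128 kN

P_cr ≈ 128 kN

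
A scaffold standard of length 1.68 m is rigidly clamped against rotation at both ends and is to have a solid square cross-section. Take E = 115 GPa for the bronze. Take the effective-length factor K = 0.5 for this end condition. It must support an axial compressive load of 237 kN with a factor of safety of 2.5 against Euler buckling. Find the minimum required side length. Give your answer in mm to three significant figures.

Required P_cr = n·P = 2.5 × 237 = 592.5 kN
L_e = K·L = 0.5 × 1.68 = 0.8400 m
Required I = P_cr·L_e²/(π²E) = 5.925×10^5 × 0.8400² / (π² × 1.15×10^11) = 3.683×10^-7 m⁴
I_req = 3.683×10^5 mm⁴
Solid square: I = a⁴/12  ⇒  a = (12I)^(1/4) = (12×3.683×10^5)^(1/4) = 45.9 mm

a ≈ 45.9 mm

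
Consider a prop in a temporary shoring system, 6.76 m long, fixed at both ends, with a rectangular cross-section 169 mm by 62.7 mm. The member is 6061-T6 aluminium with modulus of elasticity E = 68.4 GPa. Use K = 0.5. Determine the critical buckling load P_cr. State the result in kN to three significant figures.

Buckling occurs about the weak axis: I_min = h·b³/12 with b = 62.7 mm (the shorter side).
I_min = 169×62.7³/12 = 3.471×10^6 mm⁴
I = 3.471×10^6 mm⁴ = 3.471×10^-6 m⁴
Effective length L_e = K·L = 0.5 × 6.76 = 3.380 m
P_cr = π²EI / L_e² = π² × 68.4×10⁹ × 3.471×10^-6 / 3.380² = 2.051×10^5 N

P_cr ≈ 205 kN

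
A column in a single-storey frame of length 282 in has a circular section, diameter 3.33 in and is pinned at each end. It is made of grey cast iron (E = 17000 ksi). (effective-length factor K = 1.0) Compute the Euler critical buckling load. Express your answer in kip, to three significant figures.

P_cr ≈ 12.7 kip

I = πd⁴/64 = π×3.33⁴/64 = 6.036 in⁴
Effective length L_e = K·L = 1 × 282 = 282.0 in
P_cr = π²EI / L_e² = π² × 17000×10³ × 6.036 / 282.0² = 1.273×10^4 lb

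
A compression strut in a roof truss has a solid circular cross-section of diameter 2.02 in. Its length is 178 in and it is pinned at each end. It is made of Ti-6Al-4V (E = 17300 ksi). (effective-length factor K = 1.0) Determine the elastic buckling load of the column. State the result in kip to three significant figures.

I = πd⁴/64 = π×2.02⁴/64 = 0.8173 in⁴
Effective length L_e = K·L = 1 × 178 = 178.0 in
P_cr = π²EI / L_e² = π² × 17300×10³ × 0.8173 / 178.0² = 4.404×10^3 lb

P_cr ≈ 4.40 kip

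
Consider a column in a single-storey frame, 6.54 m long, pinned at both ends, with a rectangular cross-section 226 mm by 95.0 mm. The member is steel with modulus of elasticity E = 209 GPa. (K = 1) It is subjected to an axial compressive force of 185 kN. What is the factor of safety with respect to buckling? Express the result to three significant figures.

n ≈ 4.21

Buckling occurs about the weak axis: I_min = h·b³/12 with b = 95.0 mm (the shorter side).
I_min = 226×95.0³/12 = 1.615×10^7 mm⁴
I = 1.615×10^7 mm⁴ = 1.615×10^-5 m⁴
Effective length L_e = K·L = 1 × 6.54 = 6.540 m
P_cr = π²EI / L_e² = π² × 209×10⁹ × 1.615×10^-5 / 6.540² = 7.787×10^5 N
Factor of safety n = P_cr / P = 778.73 / 185 = 4.21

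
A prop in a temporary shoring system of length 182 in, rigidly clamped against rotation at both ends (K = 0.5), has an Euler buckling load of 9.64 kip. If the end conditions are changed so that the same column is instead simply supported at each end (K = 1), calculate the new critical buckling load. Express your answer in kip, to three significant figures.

P_cr ≈ 2.41 kip

P_cr ∝ 1/K², so P_cr,new = P_cr,old × (K_old/K_new)² = 9.64 × (0.5/1)²
= 9.64 × 0.2500 = 2.41 kip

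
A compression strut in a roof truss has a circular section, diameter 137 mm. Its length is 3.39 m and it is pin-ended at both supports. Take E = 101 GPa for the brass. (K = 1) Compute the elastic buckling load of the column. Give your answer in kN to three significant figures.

P_cr ≈ 1500 kN

I = πd⁴/64 = π×137⁴/64 = 1.729×10^7 mm⁴
I = 1.729×10^7 mm⁴ = 1.729×10^-5 m⁴
Effective length L_e = K·L = 1 × 3.39 = 3.390 m
P_cr = π²EI / L_e² = π² × 101×10⁹ × 1.729×10^-5 / 3.390² = 1.500×10^6 N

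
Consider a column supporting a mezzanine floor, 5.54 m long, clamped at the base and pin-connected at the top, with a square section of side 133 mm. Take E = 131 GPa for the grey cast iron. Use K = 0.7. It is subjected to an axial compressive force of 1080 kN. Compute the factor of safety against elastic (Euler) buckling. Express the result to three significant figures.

n ≈ 2.08

I = a⁴/12 = 133⁴/12 = 2.608×10^7 mm⁴
I = 2.608×10^7 mm⁴ = 2.608×10^-5 m⁴
Effective length L_e = K·L = 0.7 × 5.54 = 3.878 m
P_cr = π²EI / L_e² = π² × 131×10⁹ × 2.608×10^-5 / 3.878² = 2.242×10^6 N
Factor of safety n = P_cr / P = 2241.7 / 1080 = 2.08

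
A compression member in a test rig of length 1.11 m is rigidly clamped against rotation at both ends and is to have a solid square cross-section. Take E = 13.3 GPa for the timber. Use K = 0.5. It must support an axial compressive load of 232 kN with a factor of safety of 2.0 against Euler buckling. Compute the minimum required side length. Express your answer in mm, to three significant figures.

Required P_cr = n·P = 2.0 × 232 = 464.0 kN
L_e = K·L = 0.5 × 1.11 = 0.5550 m
Required I = P_cr·L_e²/(π²E) = 4.640×10^5 × 0.5550² / (π² × 1.33×10^10) = 1.089×10^-6 m⁴
I_req = 1.089×10^6 mm⁴
Solid square: I = a⁴/12  ⇒  a = (12I)^(1/4) = (12×1.089×10^6)^(1/4) = 60.1 mm

a ≈ 60.1 mm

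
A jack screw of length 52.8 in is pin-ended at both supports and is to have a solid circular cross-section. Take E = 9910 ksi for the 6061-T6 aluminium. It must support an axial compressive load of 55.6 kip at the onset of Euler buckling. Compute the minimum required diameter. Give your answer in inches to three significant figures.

d ≈ 2.38 in

L_e = K·L = 1 × 52.8 = 52.80 in
Required I = P_cr·L_e²/(π²E) = 5.560×10^4 × 52.80² / (π² × 9.91×10^6) = 1.585 in⁴
Solid circle: I = πd⁴/64  ⇒  d = (64I/π)^(1/4) = (64×1.585/π)^(1/4) = 2.38 in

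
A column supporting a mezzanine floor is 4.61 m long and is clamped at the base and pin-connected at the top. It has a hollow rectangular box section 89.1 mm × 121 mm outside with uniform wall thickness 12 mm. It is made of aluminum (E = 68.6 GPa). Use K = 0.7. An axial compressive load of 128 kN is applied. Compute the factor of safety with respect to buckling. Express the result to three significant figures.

n ≈ 2.49

Inner dimensions: h_i = 121 − 2×12 = 97.00 mm, b_i = 89.1 − 2×12 = 65.10 mm
Weak-axis I_min = (h_o·b_o³ − h_i·b_i³)/12 with b_o = 89.1, b_i = 65.10 mm (shorter outer/inner sides).
I_min = (121×89.1³ − 97.00×65.10³)/12 = 4.902×10^6 mm⁴
I = 4.902×10^6 mm⁴ = 4.902×10^-6 m⁴
Effective length L_e = K·L = 0.7 × 4.61 = 3.227 m
P_cr = π²EI / L_e² = π² × 68.6×10⁹ × 4.902×10^-6 / 3.227² = 3.187×10^5 N
Factor of safety n = P_cr / P = 318.73 / 128 = 2.49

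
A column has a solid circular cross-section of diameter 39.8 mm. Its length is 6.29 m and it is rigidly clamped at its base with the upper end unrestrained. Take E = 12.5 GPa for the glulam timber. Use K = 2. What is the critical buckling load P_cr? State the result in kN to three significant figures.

P_cr ≈ 0.0960 kN

I = πd⁴/64 = π×39.8⁴/64 = 1.232×10^5 mm⁴
I = 1.232×10^5 mm⁴ = 1.232×10^-7 m⁴
Effective length L_e = K·L = 2 × 6.29 = 12.58 m
P_cr = π²EI / L_e² = π² × 12.5×10⁹ × 1.232×10^-7 / 12.58² = 96.02 N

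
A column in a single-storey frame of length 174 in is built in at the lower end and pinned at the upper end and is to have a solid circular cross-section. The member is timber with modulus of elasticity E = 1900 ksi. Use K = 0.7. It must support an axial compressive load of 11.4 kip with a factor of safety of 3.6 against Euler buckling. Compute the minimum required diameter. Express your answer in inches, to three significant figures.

Required P_cr = n·P = 3.6 × 11.4 = 41.04 kip
L_e = K·L = 0.7 × 174 = 121.8 in
Required I = P_cr·L_e²/(π²E) = 4.104×10^4 × 121.8² / (π² × 1.90×10^6) = 32.47 in⁴
Solid circle: I = πd⁴/64  ⇒  d = (64I/π)^(1/4) = (64×32.47/π)^(1/4) = 5.07 in

d ≈ 5.07 in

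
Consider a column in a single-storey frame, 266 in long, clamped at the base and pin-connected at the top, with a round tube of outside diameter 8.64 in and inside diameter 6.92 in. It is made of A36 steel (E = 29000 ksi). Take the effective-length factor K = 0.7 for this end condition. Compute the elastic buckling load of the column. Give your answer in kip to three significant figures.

d_o = 8.64 in, d_i = 6.92 in
I = π(d_o⁴ − d_i⁴)/64 = π(8.64⁴ − 6.920⁴)/64 = 161.0 in⁴
Effective length L_e = K·L = 0.7 × 266 = 186.2 in
P_cr = π²EI / L_e² = π² × 29000×10³ × 161.0 / 186.2² = 1.329×10^6 lb

P_cr ≈ 1330 kip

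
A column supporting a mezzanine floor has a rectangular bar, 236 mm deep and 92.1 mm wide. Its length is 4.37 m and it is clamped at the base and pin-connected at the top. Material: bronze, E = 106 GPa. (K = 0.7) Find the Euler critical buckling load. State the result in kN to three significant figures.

Buckling occurs about the weak axis: I_min = h·b³/12 with b = 92.1 mm (the shorter side).
I_min = 236×92.1³/12 = 1.536×10^7 mm⁴
I = 1.536×10^7 mm⁴ = 1.536×10^-5 m⁴
Effective length L_e = K·L = 0.7 × 4.37 = 3.059 m
P_cr = π²EI / L_e² = π² × 106×10⁹ × 1.536×10^-5 / 3.059² = 1.718×10^6 N

P_cr ≈ 1720 kN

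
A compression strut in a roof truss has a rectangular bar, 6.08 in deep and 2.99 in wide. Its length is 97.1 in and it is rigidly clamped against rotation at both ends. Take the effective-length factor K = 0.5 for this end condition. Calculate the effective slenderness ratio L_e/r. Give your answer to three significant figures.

For a rectangle r_min = b/√12 = 2.99/√12 = 0.8631 in
L_e = K·L = 0.5 × 97.1 = 48.55 in
λ = L_e / r_min = 48.550 / 0.8631 = 56.2

λ ≈ 56.2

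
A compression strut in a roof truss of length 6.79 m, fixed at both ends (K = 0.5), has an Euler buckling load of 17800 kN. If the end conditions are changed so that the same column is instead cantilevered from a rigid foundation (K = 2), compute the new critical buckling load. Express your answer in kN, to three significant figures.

P_cr ∝ 1/K², so P_cr,new = P_cr,old × (K_old/K_new)² = 17800 × (0.5/2)²
= 17800 × 0.06250 = 1110 kN

P_cr ≈ 1110 kN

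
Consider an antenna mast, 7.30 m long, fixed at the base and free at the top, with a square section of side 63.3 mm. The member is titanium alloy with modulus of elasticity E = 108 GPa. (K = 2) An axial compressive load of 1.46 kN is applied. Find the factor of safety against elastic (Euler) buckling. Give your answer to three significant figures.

I = a⁴/12 = 63.3⁴/12 = 1.338×10^6 mm⁴
I = 1.338×10^6 mm⁴ = 1.338×10^-6 m⁴
Effective length L_e = K·L = 2 × 7.30 = 14.60 m
P_cr = π²EI / L_e² = π² × 108×10⁹ × 1.338×10^-6 / 14.60² = 6.690×10^3 N
Factor of safety n = P_cr / P = 6.6904 / 1.46 = 4.58

n ≈ 4.58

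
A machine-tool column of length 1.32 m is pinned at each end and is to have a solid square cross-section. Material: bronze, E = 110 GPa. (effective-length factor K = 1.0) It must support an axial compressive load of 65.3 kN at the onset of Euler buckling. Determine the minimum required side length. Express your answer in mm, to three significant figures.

L_e = K·L = 1 × 1.32 = 1.320 m
Required I = P_cr·L_e²/(π²E) = 6.530×10^4 × 1.320² / (π² × 1.10×10^11) = 1.048×10^-7 m⁴
I_req = 1.048×10^5 mm⁴
Solid square: I = a⁴/12  ⇒  a = (12I)^(1/4) = (12×1.048×10^5)^(1/4) = 33.5 mm

a ≈ 33.5 mm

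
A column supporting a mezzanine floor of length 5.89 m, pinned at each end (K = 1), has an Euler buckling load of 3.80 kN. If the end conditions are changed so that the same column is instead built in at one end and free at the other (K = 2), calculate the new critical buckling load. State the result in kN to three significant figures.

P_cr ≈ 0.950 kN

P_cr ∝ 1/K², so P_cr,new = P_cr,old × (K_old/K_new)² = 3.80 × (1/2)²
= 3.80 × 0.2500 = 0.950 kN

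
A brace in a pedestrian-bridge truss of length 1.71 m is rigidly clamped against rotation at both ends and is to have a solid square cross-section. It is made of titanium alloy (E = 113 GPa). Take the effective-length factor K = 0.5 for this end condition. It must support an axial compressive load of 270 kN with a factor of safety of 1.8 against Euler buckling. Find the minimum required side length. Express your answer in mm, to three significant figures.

a ≈ 44.2 mm

Required P_cr = n·P = 1.8 × 270 = 486.0 kN
L_e = K·L = 0.5 × 1.71 = 0.8550 m
Required I = P_cr·L_e²/(π²E) = 4.860×10^5 × 0.8550² / (π² × 1.13×10^11) = 3.186×10^-7 m⁴
I_req = 3.186×10^5 mm⁴
Solid square: I = a⁴/12  ⇒  a = (12I)^(1/4) = (12×3.186×10^5)^(1/4) = 44.2 mm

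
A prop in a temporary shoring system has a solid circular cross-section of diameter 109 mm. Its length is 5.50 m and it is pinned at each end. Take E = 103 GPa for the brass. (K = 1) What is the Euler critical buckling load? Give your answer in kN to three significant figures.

I = πd⁴/64 = π×109⁴/64 = 6.929×10^6 mm⁴
I = 6.929×10^6 mm⁴ = 6.929×10^-6 m⁴
Effective length L_e = K·L = 1 × 5.50 = 5.500 m
P_cr = π²EI / L_e² = π² × 103×10⁹ × 6.929×10^-6 / 5.500² = 2.329×10^5 N

P_cr ≈ 233 kN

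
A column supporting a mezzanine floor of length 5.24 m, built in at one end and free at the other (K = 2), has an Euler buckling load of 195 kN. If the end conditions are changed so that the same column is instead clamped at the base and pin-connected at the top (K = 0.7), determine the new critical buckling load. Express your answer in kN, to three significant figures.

P_cr ≈ 1590 kN

P_cr ∝ 1/K², so P_cr,new = P_cr,old × (K_old/K_new)² = 195 × (2/0.7)²
= 195 × 8.163 = 1590 kN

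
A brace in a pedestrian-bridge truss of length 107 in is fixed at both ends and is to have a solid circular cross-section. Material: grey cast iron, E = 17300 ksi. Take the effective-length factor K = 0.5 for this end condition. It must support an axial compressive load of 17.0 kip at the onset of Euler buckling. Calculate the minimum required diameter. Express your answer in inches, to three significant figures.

d ≈ 1.55 in

L_e = K·L = 0.5 × 107 = 53.50 in
Required I = P_cr·L_e²/(π²E) = 1.700×10^4 × 53.50² / (π² × 1.73×10^7) = 0.2850 in⁴
Solid circle: I = πd⁴/64  ⇒  d = (64I/π)^(1/4) = (64×0.2850/π)^(1/4) = 1.55 in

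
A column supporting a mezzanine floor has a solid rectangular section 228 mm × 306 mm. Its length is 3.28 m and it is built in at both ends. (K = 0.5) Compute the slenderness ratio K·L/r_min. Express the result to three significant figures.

λ ≈ 24.9

Buckling occurs about the weak axis: I_min = h·b³/12 with b = 228 mm (the shorter side).
I_min = 306×228³/12 = 3.022×10^8 mm⁴
A = 6.977×10^4 mm²;  r_min = √(I/A) = √(3.022×10^8/6.977×10^4) = 65.82 mm
L_e = K·L = 0.5 × 3.28 m = 1.640 m = 1640.0 mm
λ = L_e / r_min = 1640.0 / 65.82 = 24.9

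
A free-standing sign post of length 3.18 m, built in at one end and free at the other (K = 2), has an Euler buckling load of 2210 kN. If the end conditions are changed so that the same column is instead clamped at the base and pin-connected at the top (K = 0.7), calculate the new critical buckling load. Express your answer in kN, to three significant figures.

P_cr ∝ 1/K², so P_cr,new = P_cr,old × (K_old/K_new)² = 2210 × (2/0.7)²
= 2210 × 8.163 = 18000 kN

P_cr ≈ 18000 kN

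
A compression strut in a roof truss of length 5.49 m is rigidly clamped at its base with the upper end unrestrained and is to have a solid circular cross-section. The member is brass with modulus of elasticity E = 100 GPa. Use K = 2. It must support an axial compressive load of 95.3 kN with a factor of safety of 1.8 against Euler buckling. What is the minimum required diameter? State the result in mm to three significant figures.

d ≈ 144 mm

Required P_cr = n·P = 1.8 × 95.3 = 171.5 kN
L_e = K·L = 2 × 5.49 = 10.98 m
Required I = P_cr·L_e²/(π²E) = 1.715×10^5 × 10.98² / (π² × 1.00×10^11) = 2.095×10^-5 m⁴
I_req = 2.095×10^7 mm⁴
Solid circle: I = πd⁴/64  ⇒  d = (64I/π)^(1/4) = (64×2.095×10^7/π)^(1/4) = 144 mm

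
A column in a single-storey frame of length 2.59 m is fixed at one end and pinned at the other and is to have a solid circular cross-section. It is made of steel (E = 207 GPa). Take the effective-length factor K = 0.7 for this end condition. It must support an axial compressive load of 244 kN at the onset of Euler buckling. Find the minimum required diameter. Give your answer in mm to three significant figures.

d ≈ 53.2 mm

L_e = K·L = 0.7 × 2.59 = 1.813 m
Required I = P_cr·L_e²/(π²E) = 2.440×10^5 × 1.813² / (π² × 2.07×10^11) = 3.926×10^-7 m⁴
I_req = 3.926×10^5 mm⁴
Solid circle: I = πd⁴/64  ⇒  d = (64I/π)^(1/4) = (64×3.926×10^5/π)^(1/4) = 53.2 mm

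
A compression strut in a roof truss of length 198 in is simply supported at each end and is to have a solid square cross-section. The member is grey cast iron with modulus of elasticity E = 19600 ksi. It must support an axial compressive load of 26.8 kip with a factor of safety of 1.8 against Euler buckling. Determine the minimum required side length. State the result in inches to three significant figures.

Required P_cr = n·P = 1.8 × 26.8 = 48.24 kip
L_e = K·L = 1 × 198 = 198.0 in
Required I = P_cr·L_e²/(π²E) = 4.824×10^4 × 198.0² / (π² × 1.96×10^7) = 9.776 in⁴
Solid square: I = a⁴/12  ⇒  a = (12I)^(1/4) = (12×9.776)^(1/4) = 3.29 in

a ≈ 3.29 in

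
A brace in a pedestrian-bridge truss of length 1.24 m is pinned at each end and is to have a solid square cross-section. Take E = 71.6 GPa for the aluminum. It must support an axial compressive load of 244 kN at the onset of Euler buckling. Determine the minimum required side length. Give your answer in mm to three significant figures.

a ≈ 50.2 mm

L_e = K·L = 1 × 1.24 = 1.240 m
Required I = P_cr·L_e²/(π²E) = 2.440×10^5 × 1.240² / (π² × 7.16×10^10) = 5.309×10^-7 m⁴
I_req = 5.309×10^5 mm⁴
Solid square: I = a⁴/12  ⇒  a = (12I)^(1/4) = (12×5.309×10^5)^(1/4) = 50.2 mm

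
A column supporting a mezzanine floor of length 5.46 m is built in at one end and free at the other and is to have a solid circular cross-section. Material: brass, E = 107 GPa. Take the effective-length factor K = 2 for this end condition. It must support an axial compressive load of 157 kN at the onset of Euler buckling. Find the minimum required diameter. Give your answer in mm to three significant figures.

d ≈ 138 mm

L_e = K·L = 2 × 5.46 = 10.92 m
Required I = P_cr·L_e²/(π²E) = 1.570×10^5 × 10.92² / (π² × 1.07×10^11) = 1.773×10^-5 m⁴
I_req = 1.773×10^7 mm⁴
Solid circle: I = πd⁴/64  ⇒  d = (64I/π)^(1/4) = (64×1.773×10^7/π)^(1/4) = 138 mm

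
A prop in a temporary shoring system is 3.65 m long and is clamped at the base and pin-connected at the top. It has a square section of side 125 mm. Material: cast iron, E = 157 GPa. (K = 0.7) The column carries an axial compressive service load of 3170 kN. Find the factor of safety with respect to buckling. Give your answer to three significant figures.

n ≈ 1.52

I = a⁴/12 = 125⁴/12 = 2.035×10^7 mm⁴
I = 2.035×10^7 mm⁴ = 2.035×10^-5 m⁴
Effective length L_e = K·L = 0.7 × 3.65 = 2.555 m
P_cr = π²EI / L_e² = π² × 157×10⁹ × 2.035×10^-5 / 2.555² = 4.829×10^6 N
Factor of safety n = P_cr / P = 4829.2 / 3170 = 1.52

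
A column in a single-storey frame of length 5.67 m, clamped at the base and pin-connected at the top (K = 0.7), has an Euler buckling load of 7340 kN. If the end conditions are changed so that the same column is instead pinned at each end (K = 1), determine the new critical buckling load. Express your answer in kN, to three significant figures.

P_cr ≈ 3600 kN

P_cr ∝ 1/K², so P_cr,new = P_cr,old × (K_old/K_new)² = 7340 × (0.7/1)²
= 7340 × 0.4900 = 3600 kN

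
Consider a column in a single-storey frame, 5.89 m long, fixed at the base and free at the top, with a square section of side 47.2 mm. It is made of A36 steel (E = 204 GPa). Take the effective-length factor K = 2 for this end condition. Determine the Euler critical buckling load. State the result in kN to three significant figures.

P_cr ≈ 6.00 kN

I = a⁴/12 = 47.2⁴/12 = 4.136×10^5 mm⁴
I = 4.136×10^5 mm⁴ = 4.136×10^-7 m⁴
Effective length L_e = K·L = 2 × 5.89 = 11.78 m
P_cr = π²EI / L_e² = π² × 204×10⁹ × 4.136×10^-7 / 11.78² = 6.001×10^3 N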